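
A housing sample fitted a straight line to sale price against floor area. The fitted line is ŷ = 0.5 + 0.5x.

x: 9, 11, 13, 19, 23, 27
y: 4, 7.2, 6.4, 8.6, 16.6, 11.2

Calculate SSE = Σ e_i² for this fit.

SSE = 33.76

x=9: ŷ = 0.5 + 0.5·9 = 5; e = 4 − 5 = -1
x=11: ŷ = 0.5 + 0.5·11 = 6; e = 7.2 − 6 = 1.2
x=13: ŷ = 0.5 + 0.5·13 = 7; e = 6.4 − 7 = -0.6
x=19: ŷ = 0.5 + 0.5·19 = 10; e = 8.6 − 10 = -1.4
x=23: ŷ = 0.5 + 0.5·23 = 12; e = 16.6 − 12 = 4.6
x=27: ŷ = 0.5 + 0.5·27 = 14; e = 11.2 − 14 = -2.8
SSE = 1 + 1.44 + 0.36 + 1.96 + 21.16 + 7.84 = 33.76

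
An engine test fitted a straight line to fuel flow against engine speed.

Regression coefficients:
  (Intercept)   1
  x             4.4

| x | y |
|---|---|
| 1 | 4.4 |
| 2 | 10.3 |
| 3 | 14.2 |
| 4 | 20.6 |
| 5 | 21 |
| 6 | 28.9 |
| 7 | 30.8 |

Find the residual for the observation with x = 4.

ŷ = 1 + 4.4·4 = 18.6
e = 20.6 − 18.6 = 2

e = 2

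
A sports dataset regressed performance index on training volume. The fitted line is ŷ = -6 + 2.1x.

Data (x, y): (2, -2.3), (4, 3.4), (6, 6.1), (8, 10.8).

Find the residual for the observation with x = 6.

r = -0.5

ŷ = -6 + 2.1·6 = 6.6
r = 6.1 − 6.6 = -0.5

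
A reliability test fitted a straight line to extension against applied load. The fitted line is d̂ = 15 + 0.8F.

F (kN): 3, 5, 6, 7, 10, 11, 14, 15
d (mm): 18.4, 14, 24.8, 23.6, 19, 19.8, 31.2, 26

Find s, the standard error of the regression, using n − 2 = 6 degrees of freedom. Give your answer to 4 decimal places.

s = 4.4347

F=3: d̂ = 15 + 0.8·3 = 17.4; r = 18.4 − 17.4 = 1
F=5: d̂ = 15 + 0.8·5 = 19; r = 14 − 19 = -5
F=6: d̂ = 15 + 0.8·6 = 19.8; r = 24.8 − 19.8 = 5
F=7: d̂ = 15 + 0.8·7 = 20.6; r = 23.6 − 20.6 = 3
F=10: d̂ = 15 + 0.8·10 = 23; r = 19 − 23 = -4
F=11: d̂ = 15 + 0.8·11 = 23.8; r = 19.8 − 23.8 = -4
F=14: d̂ = 15 + 0.8·14 = 26.2; r = 31.2 − 26.2 = 5
F=15: d̂ = 15 + 0.8·15 = 27; r = 26 − 27 = -1
SSE = 1 + 25 + 25 + 9 + 16 + 16 + 25 + 1 = 118
s = √(118/6) = √19.6667 ≈ 4.4347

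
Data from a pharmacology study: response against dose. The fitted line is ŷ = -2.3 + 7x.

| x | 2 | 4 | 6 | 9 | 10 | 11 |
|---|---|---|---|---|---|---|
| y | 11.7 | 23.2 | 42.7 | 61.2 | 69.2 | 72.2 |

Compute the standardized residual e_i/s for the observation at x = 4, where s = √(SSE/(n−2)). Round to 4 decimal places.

-1.0206

x=2: ŷ = -2.3 + 7·2 = 11.7; e = 11.7 − 11.7 = 0
x=4: ŷ = -2.3 + 7·4 = 25.7; e = 23.2 − 25.7 = -2.5
x=6: ŷ = -2.3 + 7·6 = 39.7; e = 42.7 − 39.7 = 3
x=9: ŷ = -2.3 + 7·9 = 60.7; e = 61.2 − 60.7 = 0.5
x=10: ŷ = -2.3 + 7·10 = 67.7; e = 69.2 − 67.7 = 1.5
x=11: ŷ = -2.3 + 7·11 = 74.7; e = 72.2 − 74.7 = -2.5
SSE = 0 + 6.25 + 9 + 0.25 + 2.25 + 6.25 = 24
s = √(24/4) = 2.44949
e/s = -2.5 / 2.44949 = -1.0206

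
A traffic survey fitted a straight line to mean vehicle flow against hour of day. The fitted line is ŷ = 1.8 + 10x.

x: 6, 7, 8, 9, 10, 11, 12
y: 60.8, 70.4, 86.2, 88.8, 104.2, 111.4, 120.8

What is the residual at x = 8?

ŷ = 1.8 + 10·8 = 81.8
e = 86.2 − 81.8 = 4.4

e = 4.4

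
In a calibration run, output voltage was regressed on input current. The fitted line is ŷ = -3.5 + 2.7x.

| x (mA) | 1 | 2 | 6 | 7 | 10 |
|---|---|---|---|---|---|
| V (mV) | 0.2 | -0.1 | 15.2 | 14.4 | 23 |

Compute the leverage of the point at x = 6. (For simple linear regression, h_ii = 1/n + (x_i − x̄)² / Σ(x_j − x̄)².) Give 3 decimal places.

x̄ = (1 + 2 + 6 + 7 + 10)/5 = 5.2
Σ(x − x̄)² = 17.64 + 10.24 + 0.64 + 3.24 + 23.04 = 54.8
h = 1/5 + (0.8)²/54.8 = 0.2 + 0.0116788 = 0.212

h = 0.212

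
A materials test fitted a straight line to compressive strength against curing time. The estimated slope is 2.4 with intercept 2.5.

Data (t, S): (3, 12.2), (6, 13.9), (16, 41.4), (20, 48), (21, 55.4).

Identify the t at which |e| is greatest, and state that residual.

t=3: ŷ = 2.5 + 2.4·3 = 9.7; e = 12.2 − 9.7 = 2.5
t=6: ŷ = 2.5 + 2.4·6 = 16.9; e = 13.9 − 16.9 = -3
t=16: ŷ = 2.5 + 2.4·16 = 40.9; e = 41.4 − 40.9 = 0.5
t=20: ŷ = 2.5 + 2.4·20 = 50.5; e = 48 − 50.5 = -2.5
t=21: ŷ = 2.5 + 2.4·21 = 52.9; e = 55.4 − 52.9 = 2.5
Largest |e| is 3 at t = 6, residual -3.

t = 6, e = -3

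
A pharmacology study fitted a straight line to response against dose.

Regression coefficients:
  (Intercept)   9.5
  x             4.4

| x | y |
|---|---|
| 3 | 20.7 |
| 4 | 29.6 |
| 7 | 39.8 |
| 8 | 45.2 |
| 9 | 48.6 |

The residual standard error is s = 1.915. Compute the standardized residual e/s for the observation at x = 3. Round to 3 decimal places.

ŷ = 9.5 + 4.4·3 = 22.7
e = 20.7 − 22.7 = -2
e/s = -2 / 1.915 = -1.044

-1.044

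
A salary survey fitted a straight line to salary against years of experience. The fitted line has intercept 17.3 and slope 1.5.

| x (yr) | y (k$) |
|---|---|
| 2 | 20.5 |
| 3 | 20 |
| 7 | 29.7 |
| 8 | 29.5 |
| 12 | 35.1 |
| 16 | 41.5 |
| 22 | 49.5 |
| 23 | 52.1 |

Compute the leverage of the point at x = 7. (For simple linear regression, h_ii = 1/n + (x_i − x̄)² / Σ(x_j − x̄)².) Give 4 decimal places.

x̄ = (2 + 3 + 7 + 8 + 12 + 16 + 22 + 23)/8 = 11.625
Σ(x − x̄)² = 92.6406 + 74.3906 + 21.3906 + 13.1406 + 0.140625 + 19.1406 + 107.641 + 129.391 = 457.875
h = 1/8 + (-4.625)²/457.875 = 0.125 + 0.0467172 = 0.1717

h = 0.1717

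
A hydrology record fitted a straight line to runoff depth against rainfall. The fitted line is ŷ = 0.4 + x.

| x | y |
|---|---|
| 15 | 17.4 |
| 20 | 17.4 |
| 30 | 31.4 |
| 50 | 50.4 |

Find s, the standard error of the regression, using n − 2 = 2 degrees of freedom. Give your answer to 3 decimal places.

s = 2.646

x=15: ŷ = 0.4 + 15 = 15.4; e = 17.4 − 15.4 = 2
x=20: ŷ = 0.4 + 20 = 20.4; e = 17.4 − 20.4 = -3
x=30: ŷ = 0.4 + 30 = 30.4; e = 31.4 − 30.4 = 1
x=50: ŷ = 0.4 + 50 = 50.4; e = 50.4 − 50.4 = 0
SSE = 4 + 9 + 1 + 0 = 14
s = √(14/2) = √7 ≈ 2.646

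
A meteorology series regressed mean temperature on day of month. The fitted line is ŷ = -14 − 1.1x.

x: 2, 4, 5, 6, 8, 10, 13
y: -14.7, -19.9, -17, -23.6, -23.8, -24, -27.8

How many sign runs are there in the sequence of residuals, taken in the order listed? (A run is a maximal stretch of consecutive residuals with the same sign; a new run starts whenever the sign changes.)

x=2: ŷ = -14 − 1.1·2 = -16.2; e = -14.7 − (-16.2) = 1.5
x=4: ŷ = -14 − 1.1·4 = -18.4; e = -19.9 − (-18.4) = -1.5
x=5: ŷ = -14 − 1.1·5 = -19.5; e = -17 − (-19.5) = 2.5
x=6: ŷ = -14 − 1.1·6 = -20.6; e = -23.6 − (-20.6) = -3
x=8: ŷ = -14 − 1.1·8 = -22.8; e = -23.8 − (-22.8) = -1
x=10: ŷ = -14 − 1.1·10 = -25; e = -24 − (-25) = 1
x=13: ŷ = -14 − 1.1·13 = -28.3; e = -27.8 − (-28.3) = 0.5
Signs: + − + − − + +
Runs: +×1, −×1, +×1, −×2, +×2 → 5

5 runs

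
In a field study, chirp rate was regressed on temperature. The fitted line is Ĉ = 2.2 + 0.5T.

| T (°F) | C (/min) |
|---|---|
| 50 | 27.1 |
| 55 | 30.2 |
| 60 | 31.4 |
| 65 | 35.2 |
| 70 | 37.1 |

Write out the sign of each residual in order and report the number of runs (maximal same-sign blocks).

5 runs

T=50: Ĉ = 2.2 + 0.5·50 = 27.2; e = 27.1 − 27.2 = -0.1
T=55: Ĉ = 2.2 + 0.5·55 = 29.7; e = 30.2 − 29.7 = 0.5
T=60: Ĉ = 2.2 + 0.5·60 = 32.2; e = 31.4 − 32.2 = -0.8
T=65: Ĉ = 2.2 + 0.5·65 = 34.7; e = 35.2 − 34.7 = 0.5
T=70: Ĉ = 2.2 + 0.5·70 = 37.2; e = 37.1 − 37.2 = -0.1
Signs: − + − + −
Runs: −×1, +×1, −×1, +×1, −×1 → 5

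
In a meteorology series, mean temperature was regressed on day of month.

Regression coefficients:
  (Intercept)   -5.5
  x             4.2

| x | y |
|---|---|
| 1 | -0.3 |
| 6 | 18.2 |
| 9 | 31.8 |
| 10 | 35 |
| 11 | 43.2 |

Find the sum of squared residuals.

x=1: ŷ = -5.5 + 4.2·1 = -1.3; e = -0.3 − (-1.3) = 1
x=6: ŷ = -5.5 + 4.2·6 = 19.7; e = 18.2 − 19.7 = -1.5
x=9: ŷ = -5.5 + 4.2·9 = 32.3; e = 31.8 − 32.3 = -0.5
x=10: ŷ = -5.5 + 4.2·10 = 36.5; e = 35 − 36.5 = -1.5
x=11: ŷ = -5.5 + 4.2·11 = 40.7; e = 43.2 − 40.7 = 2.5
SSE = 1 + 2.25 + 0.25 + 2.25 + 6.25 = 12

SSE = 12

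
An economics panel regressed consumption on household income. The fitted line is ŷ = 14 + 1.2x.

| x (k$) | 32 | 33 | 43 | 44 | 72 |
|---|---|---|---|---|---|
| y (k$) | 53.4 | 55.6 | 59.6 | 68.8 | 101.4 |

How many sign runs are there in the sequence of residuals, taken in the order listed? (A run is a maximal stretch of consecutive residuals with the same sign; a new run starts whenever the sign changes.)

3 runs

x=32: ŷ = 14 + 1.2·32 = 52.4; e = 53.4 − 52.4 = 1
x=33: ŷ = 14 + 1.2·33 = 53.6; e = 55.6 − 53.6 = 2
x=43: ŷ = 14 + 1.2·43 = 65.6; e = 59.6 − 65.6 = -6
x=44: ŷ = 14 + 1.2·44 = 66.8; e = 68.8 − 66.8 = 2
x=72: ŷ = 14 + 1.2·72 = 100.4; e = 101.4 − 100.4 = 1
Signs: + + − + +
Runs: +×2, −×1, +×2 → 3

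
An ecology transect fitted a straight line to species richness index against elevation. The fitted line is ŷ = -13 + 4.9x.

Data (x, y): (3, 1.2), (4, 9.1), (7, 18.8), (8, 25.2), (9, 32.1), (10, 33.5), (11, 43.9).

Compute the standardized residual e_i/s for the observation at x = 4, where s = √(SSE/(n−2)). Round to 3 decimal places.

1.021

x=3: ŷ = -13 + 4.9·3 = 1.7; e = 1.2 − 1.7 = -0.5
x=4: ŷ = -13 + 4.9·4 = 6.6; e = 9.1 − 6.6 = 2.5
x=7: ŷ = -13 + 4.9·7 = 21.3; e = 18.8 − 21.3 = -2.5
x=8: ŷ = -13 + 4.9·8 = 26.2; e = 25.2 − 26.2 = -1
x=9: ŷ = -13 + 4.9·9 = 31.1; e = 32.1 − 31.1 = 1
x=10: ŷ = -13 + 4.9·10 = 36; e = 33.5 − 36 = -2.5
x=11: ŷ = -13 + 4.9·11 = 40.9; e = 43.9 − 40.9 = 3
SSE = 0.25 + 6.25 + 6.25 + 1 + 1 + 6.25 + 9 = 30
s = √(30/5) = 2.44949
e/s = 2.5 / 2.44949 = 1.021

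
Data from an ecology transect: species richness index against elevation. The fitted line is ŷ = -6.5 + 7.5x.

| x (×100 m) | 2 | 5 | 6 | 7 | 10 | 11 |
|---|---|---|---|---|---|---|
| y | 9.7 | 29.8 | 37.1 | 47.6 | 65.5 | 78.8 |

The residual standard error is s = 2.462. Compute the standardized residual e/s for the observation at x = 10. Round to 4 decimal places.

-1.2185

ŷ = -6.5 + 7.5·10 = 68.5
e = 65.5 − 68.5 = -3
e/s = -3 / 2.462 = -1.2185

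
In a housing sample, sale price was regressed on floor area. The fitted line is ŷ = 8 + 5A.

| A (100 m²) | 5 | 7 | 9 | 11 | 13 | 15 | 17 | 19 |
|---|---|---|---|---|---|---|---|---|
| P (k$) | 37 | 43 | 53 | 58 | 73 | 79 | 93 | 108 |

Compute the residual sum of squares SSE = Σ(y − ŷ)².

SSE = 82

A=5: ŷ = 8 + 5·5 = 33; e = 37 − 33 = 4
A=7: ŷ = 8 + 5·7 = 43; e = 43 − 43 = 0
A=9: ŷ = 8 + 5·9 = 53; e = 53 − 53 = 0
A=11: ŷ = 8 + 5·11 = 63; e = 58 − 63 = -5
A=13: ŷ = 8 + 5·13 = 73; e = 73 − 73 = 0
A=15: ŷ = 8 + 5·15 = 83; e = 79 − 83 = -4
A=17: ŷ = 8 + 5·17 = 93; e = 93 − 93 = 0
A=19: ŷ = 8 + 5·19 = 103; e = 108 − 103 = 5
SSE = 16 + 0 + 0 + 25 + 0 + 16 + 0 + 25 = 82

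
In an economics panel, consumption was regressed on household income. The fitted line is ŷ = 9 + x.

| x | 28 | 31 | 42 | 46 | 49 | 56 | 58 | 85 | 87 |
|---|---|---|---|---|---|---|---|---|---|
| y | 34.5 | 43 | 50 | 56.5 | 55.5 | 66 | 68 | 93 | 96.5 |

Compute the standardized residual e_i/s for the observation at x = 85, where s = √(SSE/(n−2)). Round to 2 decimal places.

-0.50

x=28: ŷ = 9 + 28 = 37; e = 34.5 − 37 = -2.5
x=31: ŷ = 9 + 31 = 40; e = 43 − 40 = 3
x=42: ŷ = 9 + 42 = 51; e = 50 − 51 = -1
x=46: ŷ = 9 + 46 = 55; e = 56.5 − 55 = 1.5
x=49: ŷ = 9 + 49 = 58; e = 55.5 − 58 = -2.5
x=56: ŷ = 9 + 56 = 65; e = 66 − 65 = 1
x=58: ŷ = 9 + 58 = 67; e = 68 − 67 = 1
x=85: ŷ = 9 + 85 = 94; e = 93 − 94 = -1
x=87: ŷ = 9 + 87 = 96; e = 96.5 − 96 = 0.5
SSE = 6.25 + 9 + 1 + 2.25 + 6.25 + 1 + 1 + 1 + 0.25 = 28
s = √(28/7) = 2
e/s = -1 / 2 = -0.50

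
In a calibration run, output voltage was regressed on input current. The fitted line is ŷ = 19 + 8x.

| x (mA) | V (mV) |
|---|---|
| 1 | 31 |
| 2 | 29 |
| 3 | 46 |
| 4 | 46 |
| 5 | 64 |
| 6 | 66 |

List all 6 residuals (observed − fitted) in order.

x=1: ŷ = 19 + 8·1 = 27; r = 31 − 27 = 4
x=2: ŷ = 19 + 8·2 = 35; r = 29 − 35 = -6
x=3: ŷ = 19 + 8·3 = 43; r = 46 − 43 = 3
x=4: ŷ = 19 + 8·4 = 51; r = 46 − 51 = -5
x=5: ŷ = 19 + 8·5 = 59; r = 64 − 59 = 5
x=6: ŷ = 19 + 8·6 = 67; r = 66 − 67 = -1

4, -6, 3, -5, 5, -1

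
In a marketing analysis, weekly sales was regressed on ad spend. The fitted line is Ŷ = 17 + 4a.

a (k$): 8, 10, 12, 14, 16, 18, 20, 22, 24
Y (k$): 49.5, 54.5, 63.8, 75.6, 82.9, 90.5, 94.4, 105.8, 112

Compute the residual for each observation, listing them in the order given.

0.5, -2.5, -1.2, 2.6, 1.9, 1.5, -2.6, 0.8, -1

a=8: Ŷ = 17 + 4·8 = 49; r = 49.5 − 49 = 0.5
a=10: Ŷ = 17 + 4·10 = 57; r = 54.5 − 57 = -2.5
a=12: Ŷ = 17 + 4·12 = 65; r = 63.8 − 65 = -1.2
a=14: Ŷ = 17 + 4·14 = 73; r = 75.6 − 73 = 2.6
a=16: Ŷ = 17 + 4·16 = 81; r = 82.9 − 81 = 1.9
a=18: Ŷ = 17 + 4·18 = 89; r = 90.5 − 89 = 1.5
a=20: Ŷ = 17 + 4·20 = 97; r = 94.4 − 97 = -2.6
a=22: Ŷ = 17 + 4·22 = 105; r = 105.8 − 105 = 0.8
a=24: Ŷ = 17 + 4·24 = 113; r = 112 − 113 = -1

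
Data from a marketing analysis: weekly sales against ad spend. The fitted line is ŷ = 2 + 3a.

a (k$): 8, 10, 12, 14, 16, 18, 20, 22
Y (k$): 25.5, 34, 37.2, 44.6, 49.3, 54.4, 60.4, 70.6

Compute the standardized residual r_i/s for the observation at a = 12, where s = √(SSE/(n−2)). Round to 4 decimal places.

-0.4668

a=8: ŷ = 2 + 3·8 = 26; r = 25.5 − 26 = -0.5
a=10: ŷ = 2 + 3·10 = 32; r = 34 − 32 = 2
a=12: ŷ = 2 + 3·12 = 38; r = 37.2 − 38 = -0.8
a=14: ŷ = 2 + 3·14 = 44; r = 44.6 − 44 = 0.6
a=16: ŷ = 2 + 3·16 = 50; r = 49.3 − 50 = -0.7
a=18: ŷ = 2 + 3·18 = 56; r = 54.4 − 56 = -1.6
a=20: ŷ = 2 + 3·20 = 62; r = 60.4 − 62 = -1.6
a=22: ŷ = 2 + 3·22 = 68; r = 70.6 − 68 = 2.6
SSE = 0.25 + 4 + 0.64 + 0.36 + 0.49 + 2.56 + 2.56 + 6.76 = 17.62
s = √(17.62/6) = 1.71367
r/s = -0.8 / 1.71367 = -0.4668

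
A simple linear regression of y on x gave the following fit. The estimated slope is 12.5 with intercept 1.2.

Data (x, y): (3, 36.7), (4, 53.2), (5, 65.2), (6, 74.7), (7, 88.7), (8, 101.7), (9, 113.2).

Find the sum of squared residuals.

SSE = 13

x=3: ŷ = 1.2 + 12.5·3 = 38.7; e = 36.7 − 38.7 = -2
x=4: ŷ = 1.2 + 12.5·4 = 51.2; e = 53.2 − 51.2 = 2
x=5: ŷ = 1.2 + 12.5·5 = 63.7; e = 65.2 − 63.7 = 1.5
x=6: ŷ = 1.2 + 12.5·6 = 76.2; e = 74.7 − 76.2 = -1.5
x=7: ŷ = 1.2 + 12.5·7 = 88.7; e = 88.7 − 88.7 = 0
x=8: ŷ = 1.2 + 12.5·8 = 101.2; e = 101.7 − 101.2 = 0.5
x=9: ŷ = 1.2 + 12.5·9 = 113.7; e = 113.2 − 113.7 = -0.5
SSE = 4 + 4 + 2.25 + 2.25 + 0 + 0.25 + 0.25 = 13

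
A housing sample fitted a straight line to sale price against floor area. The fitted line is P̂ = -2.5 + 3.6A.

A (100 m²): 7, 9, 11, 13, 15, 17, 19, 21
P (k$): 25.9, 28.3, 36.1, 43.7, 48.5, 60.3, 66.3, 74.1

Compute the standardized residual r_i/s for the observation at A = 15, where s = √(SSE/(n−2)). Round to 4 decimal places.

A=7: P̂ = -2.5 + 3.6·7 = 22.7; r = 25.9 − 22.7 = 3.2
A=9: P̂ = -2.5 + 3.6·9 = 29.9; r = 28.3 − 29.9 = -1.6
A=11: P̂ = -2.5 + 3.6·11 = 37.1; r = 36.1 − 37.1 = -1
A=13: P̂ = -2.5 + 3.6·13 = 44.3; r = 43.7 − 44.3 = -0.6
A=15: P̂ = -2.5 + 3.6·15 = 51.5; r = 48.5 − 51.5 = -3
A=17: P̂ = -2.5 + 3.6·17 = 58.7; r = 60.3 − 58.7 = 1.6
A=19: P̂ = -2.5 + 3.6·19 = 65.9; r = 66.3 − 65.9 = 0.4
A=21: P̂ = -2.5 + 3.6·21 = 73.1; r = 74.1 − 73.1 = 1
SSE = 10.24 + 2.56 + 1 + 0.36 + 9 + 2.56 + 0.16 + 1 = 26.88
s = √(26.88/6) = 2.1166
r/s = -3 / 2.1166 = -1.4174

-1.4174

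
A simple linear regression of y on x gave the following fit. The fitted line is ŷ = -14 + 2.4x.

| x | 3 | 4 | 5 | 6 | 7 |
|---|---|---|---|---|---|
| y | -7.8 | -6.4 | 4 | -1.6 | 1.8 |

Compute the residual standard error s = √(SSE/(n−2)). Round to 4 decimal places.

s = 3.9158

x=3: ŷ = -14 + 2.4·3 = -6.8; e = -7.8 − (-6.8) = -1
x=4: ŷ = -14 + 2.4·4 = -4.4; e = -6.4 − (-4.4) = -2
x=5: ŷ = -14 + 2.4·5 = -2; e = 4 − (-2) = 6
x=6: ŷ = -14 + 2.4·6 = 0.4; e = -1.6 − 0.4 = -2
x=7: ŷ = -14 + 2.4·7 = 2.8; e = 1.8 − 2.8 = -1
SSE = 1 + 4 + 36 + 4 + 1 = 46
s = √(46/3) = √15.3333 ≈ 3.9158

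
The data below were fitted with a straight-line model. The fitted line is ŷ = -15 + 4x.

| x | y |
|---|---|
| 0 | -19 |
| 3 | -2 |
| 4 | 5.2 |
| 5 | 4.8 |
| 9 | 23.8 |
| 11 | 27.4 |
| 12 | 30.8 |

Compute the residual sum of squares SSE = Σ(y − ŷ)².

SSE = 49.92

x=0: ŷ = -15 + 4·0 = -15; e = -19 − (-15) = -4
x=3: ŷ = -15 + 4·3 = -3; e = -2 − (-3) = 1
x=4: ŷ = -15 + 4·4 = 1; e = 5.2 − 1 = 4.2
x=5: ŷ = -15 + 4·5 = 5; e = 4.8 − 5 = -0.2
x=9: ŷ = -15 + 4·9 = 21; e = 23.8 − 21 = 2.8
x=11: ŷ = -15 + 4·11 = 29; e = 27.4 − 29 = -1.6
x=12: ŷ = -15 + 4·12 = 33; e = 30.8 − 33 = -2.2
SSE = 16 + 1 + 17.64 + 0.04 + 7.84 + 2.56 + 4.84 = 49.92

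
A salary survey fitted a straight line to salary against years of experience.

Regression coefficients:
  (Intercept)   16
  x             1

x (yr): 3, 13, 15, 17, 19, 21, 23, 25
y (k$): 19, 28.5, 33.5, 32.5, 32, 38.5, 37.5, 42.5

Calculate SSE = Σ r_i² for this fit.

SSE = 22.5

x=3: ŷ = 16 + 3 = 19; r = 19 − 19 = 0
x=13: ŷ = 16 + 13 = 29; r = 28.5 − 29 = -0.5
x=15: ŷ = 16 + 15 = 31; r = 33.5 − 31 = 2.5
x=17: ŷ = 16 + 17 = 33; r = 32.5 − 33 = -0.5
x=19: ŷ = 16 + 19 = 35; r = 32 − 35 = -3
x=21: ŷ = 16 + 21 = 37; r = 38.5 − 37 = 1.5
x=23: ŷ = 16 + 23 = 39; r = 37.5 − 39 = -1.5
x=25: ŷ = 16 + 25 = 41; r = 42.5 − 41 = 1.5
SSE = 0 + 0.25 + 6.25 + 0.25 + 9 + 2.25 + 2.25 + 2.25 = 22.5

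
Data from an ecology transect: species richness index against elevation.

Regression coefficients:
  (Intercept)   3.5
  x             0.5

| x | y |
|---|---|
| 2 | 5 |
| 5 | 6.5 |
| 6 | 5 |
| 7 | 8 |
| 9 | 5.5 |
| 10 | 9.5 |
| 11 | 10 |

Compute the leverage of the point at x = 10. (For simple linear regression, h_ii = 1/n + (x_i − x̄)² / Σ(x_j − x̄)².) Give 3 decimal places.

h = 0.282

x̄ = (2 + 5 + 6 + 7 + 9 + 10 + 11)/7 = 7.14286
Σ(x − x̄)² = 26.449 + 4.59184 + 1.30612 + 0.0204082 + 3.44898 + 8.16327 + 14.8776 = 58.8571
h = 1/7 + (2.85714)²/58.8571 = 0.142857 + 0.138696 = 0.282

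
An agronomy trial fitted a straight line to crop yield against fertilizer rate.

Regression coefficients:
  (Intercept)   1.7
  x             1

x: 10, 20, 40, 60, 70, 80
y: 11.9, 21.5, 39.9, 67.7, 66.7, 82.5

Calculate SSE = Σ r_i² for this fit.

x=10: ŷ = 1.7 + 10 = 11.7; r = 11.9 − 11.7 = 0.2
x=20: ŷ = 1.7 + 20 = 21.7; r = 21.5 − 21.7 = -0.2
x=40: ŷ = 1.7 + 40 = 41.7; r = 39.9 − 41.7 = -1.8
x=60: ŷ = 1.7 + 60 = 61.7; r = 67.7 − 61.7 = 6
x=70: ŷ = 1.7 + 70 = 71.7; r = 66.7 − 71.7 = -5
x=80: ŷ = 1.7 + 80 = 81.7; r = 82.5 − 81.7 = 0.8
SSE = 0.04 + 0.04 + 3.24 + 36 + 25 + 0.64 = 64.96

SSE = 64.96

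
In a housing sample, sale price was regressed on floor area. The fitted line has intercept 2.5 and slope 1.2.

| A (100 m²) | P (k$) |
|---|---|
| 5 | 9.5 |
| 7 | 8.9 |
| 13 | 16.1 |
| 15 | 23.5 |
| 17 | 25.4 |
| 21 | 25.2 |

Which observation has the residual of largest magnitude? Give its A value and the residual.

A=5: ŷ = 2.5 + 1.2·5 = 8.5; e = 9.5 − 8.5 = 1
A=7: ŷ = 2.5 + 1.2·7 = 10.9; e = 8.9 − 10.9 = -2
A=13: ŷ = 2.5 + 1.2·13 = 18.1; e = 16.1 − 18.1 = -2
A=15: ŷ = 2.5 + 1.2·15 = 20.5; e = 23.5 − 20.5 = 3
A=17: ŷ = 2.5 + 1.2·17 = 22.9; e = 25.4 − 22.9 = 2.5
A=21: ŷ = 2.5 + 1.2·21 = 27.7; e = 25.2 − 27.7 = -2.5
Largest |e| is 3 at A = 15, residual 3.

A = 15, e = 3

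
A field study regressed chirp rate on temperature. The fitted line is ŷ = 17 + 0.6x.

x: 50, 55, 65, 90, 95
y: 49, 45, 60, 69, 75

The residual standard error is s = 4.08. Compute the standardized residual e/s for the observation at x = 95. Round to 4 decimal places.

0.2451

ŷ = 17 + 0.6·95 = 74
e = 75 − 74 = 1
e/s = 1 / 4.08 = 0.2451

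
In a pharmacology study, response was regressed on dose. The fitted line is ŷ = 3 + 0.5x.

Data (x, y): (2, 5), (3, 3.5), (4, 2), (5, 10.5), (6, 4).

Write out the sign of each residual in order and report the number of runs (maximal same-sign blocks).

4 runs

x=2: ŷ = 3 + 0.5·2 = 4; r = 5 − 4 = 1
x=3: ŷ = 3 + 0.5·3 = 4.5; r = 3.5 − 4.5 = -1
x=4: ŷ = 3 + 0.5·4 = 5; r = 2 − 5 = -3
x=5: ŷ = 3 + 0.5·5 = 5.5; r = 10.5 − 5.5 = 5
x=6: ŷ = 3 + 0.5·6 = 6; r = 4 − 6 = -2
Signs: + − − + −
Runs: +×1, −×2, +×1, −×1 → 4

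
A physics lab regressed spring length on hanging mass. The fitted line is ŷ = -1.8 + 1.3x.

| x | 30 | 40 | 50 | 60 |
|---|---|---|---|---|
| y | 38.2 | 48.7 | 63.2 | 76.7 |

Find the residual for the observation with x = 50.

r = 0

ŷ = -1.8 + 1.3·50 = 63.2
r = 63.2 − 63.2 = 0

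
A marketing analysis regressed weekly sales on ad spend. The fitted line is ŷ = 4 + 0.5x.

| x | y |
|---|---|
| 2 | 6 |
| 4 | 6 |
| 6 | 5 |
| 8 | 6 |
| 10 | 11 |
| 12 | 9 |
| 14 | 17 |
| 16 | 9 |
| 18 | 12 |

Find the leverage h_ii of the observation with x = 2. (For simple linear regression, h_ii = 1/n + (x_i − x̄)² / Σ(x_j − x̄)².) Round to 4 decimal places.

h = 0.3778

x̄ = (2 + 4 + 6 + 8 + 10 + 12 + 14 + 16 + 18)/9 = 10
Σ(x − x̄)² = 64 + 36 + 16 + 4 + 0 + 4 + 16 + 36 + 64 = 240
h = 1/9 + (-8)²/240 = 0.111111 + 0.266667 = 0.3778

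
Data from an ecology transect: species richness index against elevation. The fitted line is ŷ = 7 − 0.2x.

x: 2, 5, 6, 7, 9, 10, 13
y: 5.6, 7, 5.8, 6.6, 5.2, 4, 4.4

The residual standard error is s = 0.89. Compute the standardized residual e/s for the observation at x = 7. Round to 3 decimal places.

1.124

ŷ = 7 − 0.2·7 = 5.6
e = 6.6 − 5.6 = 1
e/s = 1 / 0.89 = 1.124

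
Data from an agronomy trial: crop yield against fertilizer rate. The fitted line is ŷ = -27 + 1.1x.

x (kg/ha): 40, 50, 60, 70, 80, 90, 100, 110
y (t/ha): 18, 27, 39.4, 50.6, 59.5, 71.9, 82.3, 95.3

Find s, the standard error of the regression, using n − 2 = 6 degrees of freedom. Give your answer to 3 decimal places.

x=40: ŷ = -27 + 1.1·40 = 17; r = 18 − 17 = 1
x=50: ŷ = -27 + 1.1·50 = 28; r = 27 − 28 = -1
x=60: ŷ = -27 + 1.1·60 = 39; r = 39.4 − 39 = 0.4
x=70: ŷ = -27 + 1.1·70 = 50; r = 50.6 − 50 = 0.6
x=80: ŷ = -27 + 1.1·80 = 61; r = 59.5 − 61 = -1.5
x=90: ŷ = -27 + 1.1·90 = 72; r = 71.9 − 72 = -0.1
x=100: ŷ = -27 + 1.1·100 = 83; r = 82.3 − 83 = -0.7
x=110: ŷ = -27 + 1.1·110 = 94; r = 95.3 − 94 = 1.3
SSE = 1 + 1 + 0.16 + 0.36 + 2.25 + 0.01 + 0.49 + 1.69 = 6.96
s = √(6.96/6) = √1.16 ≈ 1.077

s = 1.077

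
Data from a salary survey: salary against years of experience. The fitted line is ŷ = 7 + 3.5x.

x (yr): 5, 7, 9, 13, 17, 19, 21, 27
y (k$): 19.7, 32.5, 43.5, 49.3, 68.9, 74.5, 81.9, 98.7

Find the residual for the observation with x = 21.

ŷ = 7 + 3.5·21 = 80.5
r = 81.9 − 80.5 = 1.4

r = 1.4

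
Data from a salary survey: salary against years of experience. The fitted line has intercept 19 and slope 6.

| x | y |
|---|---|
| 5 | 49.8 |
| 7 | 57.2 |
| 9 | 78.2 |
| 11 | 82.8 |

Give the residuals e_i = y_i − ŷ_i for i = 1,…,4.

0.8, -3.8, 5.2, -2.2

x=5: ŷ = 19 + 6·5 = 49; e = 49.8 − 49 = 0.8
x=7: ŷ = 19 + 6·7 = 61; e = 57.2 − 61 = -3.8
x=9: ŷ = 19 + 6·9 = 73; e = 78.2 − 73 = 5.2
x=11: ŷ = 19 + 6·11 = 85; e = 82.8 − 85 = -2.2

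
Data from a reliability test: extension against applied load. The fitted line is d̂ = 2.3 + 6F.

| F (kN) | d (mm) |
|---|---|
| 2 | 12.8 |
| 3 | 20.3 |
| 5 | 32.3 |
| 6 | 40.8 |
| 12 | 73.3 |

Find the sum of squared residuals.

F=2: d̂ = 2.3 + 6·2 = 14.3; r = 12.8 − 14.3 = -1.5
F=3: d̂ = 2.3 + 6·3 = 20.3; r = 20.3 − 20.3 = 0
F=5: d̂ = 2.3 + 6·5 = 32.3; r = 32.3 − 32.3 = 0
F=6: d̂ = 2.3 + 6·6 = 38.3; r = 40.8 − 38.3 = 2.5
F=12: d̂ = 2.3 + 6·12 = 74.3; r = 73.3 − 74.3 = -1
SSE = 2.25 + 0 + 0 + 6.25 + 1 = 9.5

SSE = 9.5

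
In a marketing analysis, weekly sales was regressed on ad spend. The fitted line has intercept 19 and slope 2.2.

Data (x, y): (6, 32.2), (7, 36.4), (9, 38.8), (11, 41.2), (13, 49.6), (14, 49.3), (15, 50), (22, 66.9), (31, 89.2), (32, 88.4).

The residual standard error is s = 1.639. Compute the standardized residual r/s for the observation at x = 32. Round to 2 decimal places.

ŷ = 19 + 2.2·32 = 89.4
r = 88.4 − 89.4 = -1
r/s = -1 / 1.639 = -0.61

-0.61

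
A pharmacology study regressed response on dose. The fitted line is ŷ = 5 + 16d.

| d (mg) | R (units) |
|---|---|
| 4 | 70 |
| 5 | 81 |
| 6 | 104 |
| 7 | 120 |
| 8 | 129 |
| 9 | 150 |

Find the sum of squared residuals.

d=4: ŷ = 5 + 16·4 = 69; e = 70 − 69 = 1
d=5: ŷ = 5 + 16·5 = 85; e = 81 − 85 = -4
d=6: ŷ = 5 + 16·6 = 101; e = 104 − 101 = 3
d=7: ŷ = 5 + 16·7 = 117; e = 120 − 117 = 3
d=8: ŷ = 5 + 16·8 = 133; e = 129 − 133 = -4
d=9: ŷ = 5 + 16·9 = 149; e = 150 − 149 = 1
SSE = 1 + 16 + 9 + 9 + 16 + 1 = 52

SSE = 52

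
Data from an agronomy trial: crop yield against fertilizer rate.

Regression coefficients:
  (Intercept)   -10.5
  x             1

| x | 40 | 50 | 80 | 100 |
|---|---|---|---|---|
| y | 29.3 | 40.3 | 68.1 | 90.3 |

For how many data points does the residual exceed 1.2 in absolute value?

x=40: ŷ = -10.5 + 40 = 29.5; e = 29.3 − 29.5 = -0.2
x=50: ŷ = -10.5 + 50 = 39.5; e = 40.3 − 39.5 = 0.8
x=80: ŷ = -10.5 + 80 = 69.5; e = 68.1 − 69.5 = -1.4
x=100: ŷ = -10.5 + 100 = 89.5; e = 90.3 − 89.5 = 0.8
|e| > 1.2: x=80 (|e|=1.4) → 1

1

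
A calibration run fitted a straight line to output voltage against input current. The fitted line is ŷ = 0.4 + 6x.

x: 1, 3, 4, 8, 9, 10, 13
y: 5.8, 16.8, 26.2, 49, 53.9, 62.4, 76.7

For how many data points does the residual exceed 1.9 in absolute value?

x=1: ŷ = 0.4 + 6·1 = 6.4; r = 5.8 − 6.4 = -0.6
x=3: ŷ = 0.4 + 6·3 = 18.4; r = 16.8 − 18.4 = -1.6
x=4: ŷ = 0.4 + 6·4 = 24.4; r = 26.2 − 24.4 = 1.8
x=8: ŷ = 0.4 + 6·8 = 48.4; r = 49 − 48.4 = 0.6
x=9: ŷ = 0.4 + 6·9 = 54.4; r = 53.9 − 54.4 = -0.5
x=10: ŷ = 0.4 + 6·10 = 60.4; r = 62.4 − 60.4 = 2
x=13: ŷ = 0.4 + 6·13 = 78.4; r = 76.7 − 78.4 = -1.7
|r| > 1.9: x=10 (|r|=2) → 1

1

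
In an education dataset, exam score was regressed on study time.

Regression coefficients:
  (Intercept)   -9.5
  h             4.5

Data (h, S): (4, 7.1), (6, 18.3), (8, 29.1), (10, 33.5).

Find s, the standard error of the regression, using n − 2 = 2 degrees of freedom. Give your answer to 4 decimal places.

h=4: Ŝ = -9.5 + 4.5·4 = 8.5; e = 7.1 − 8.5 = -1.4
h=6: Ŝ = -9.5 + 4.5·6 = 17.5; e = 18.3 − 17.5 = 0.8
h=8: Ŝ = -9.5 + 4.5·8 = 26.5; e = 29.1 − 26.5 = 2.6
h=10: Ŝ = -9.5 + 4.5·10 = 35.5; e = 33.5 − 35.5 = -2
SSE = 1.96 + 0.64 + 6.76 + 4 = 13.36
s = √(13.36/2) = √6.68 ≈ 2.5846

s = 2.5846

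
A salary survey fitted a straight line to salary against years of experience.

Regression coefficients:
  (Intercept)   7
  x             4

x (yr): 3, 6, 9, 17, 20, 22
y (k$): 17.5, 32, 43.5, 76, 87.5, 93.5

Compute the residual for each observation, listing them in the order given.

-1.5, 1, 0.5, 1, 0.5, -1.5

x=3: ŷ = 7 + 4·3 = 19; r = 17.5 − 19 = -1.5
x=6: ŷ = 7 + 4·6 = 31; r = 32 − 31 = 1
x=9: ŷ = 7 + 4·9 = 43; r = 43.5 − 43 = 0.5
x=17: ŷ = 7 + 4·17 = 75; r = 76 − 75 = 1
x=20: ŷ = 7 + 4·20 = 87; r = 87.5 − 87 = 0.5
x=22: ŷ = 7 + 4·22 = 95; r = 93.5 − 95 = -1.5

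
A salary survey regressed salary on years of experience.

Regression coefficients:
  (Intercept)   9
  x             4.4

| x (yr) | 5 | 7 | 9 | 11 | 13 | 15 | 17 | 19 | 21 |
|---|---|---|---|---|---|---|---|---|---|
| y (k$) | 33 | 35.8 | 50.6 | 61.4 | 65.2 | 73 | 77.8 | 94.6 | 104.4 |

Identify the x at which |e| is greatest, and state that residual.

x = 17, e = -6

x=5: ŷ = 9 + 4.4·5 = 31; e = 33 − 31 = 2
x=7: ŷ = 9 + 4.4·7 = 39.8; e = 35.8 − 39.8 = -4
x=9: ŷ = 9 + 4.4·9 = 48.6; e = 50.6 − 48.6 = 2
x=11: ŷ = 9 + 4.4·11 = 57.4; e = 61.4 − 57.4 = 4
x=13: ŷ = 9 + 4.4·13 = 66.2; e = 65.2 − 66.2 = -1
x=15: ŷ = 9 + 4.4·15 = 75; e = 73 − 75 = -2
x=17: ŷ = 9 + 4.4·17 = 83.8; e = 77.8 − 83.8 = -6
x=19: ŷ = 9 + 4.4·19 = 92.6; e = 94.6 − 92.6 = 2
x=21: ŷ = 9 + 4.4·21 = 101.4; e = 104.4 − 101.4 = 3
Largest |e| is 6 at x = 17, residual -6.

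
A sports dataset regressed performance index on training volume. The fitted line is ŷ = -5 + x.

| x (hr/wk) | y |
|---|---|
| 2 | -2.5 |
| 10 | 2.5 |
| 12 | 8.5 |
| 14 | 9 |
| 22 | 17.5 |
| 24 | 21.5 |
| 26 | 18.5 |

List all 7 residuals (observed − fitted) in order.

x=2: ŷ = -5 + 2 = -3; r = -2.5 − (-3) = 0.5
x=10: ŷ = -5 + 10 = 5; r = 2.5 − 5 = -2.5
x=12: ŷ = -5 + 12 = 7; r = 8.5 − 7 = 1.5
x=14: ŷ = -5 + 14 = 9; r = 9 − 9 = 0
x=22: ŷ = -5 + 22 = 17; r = 17.5 − 17 = 0.5
x=24: ŷ = -5 + 24 = 19; r = 21.5 − 19 = 2.5
x=26: ŷ = -5 + 26 = 21; r = 18.5 − 21 = -2.5

0.5, -2.5, 1.5, 0, 0.5, 2.5, -2.5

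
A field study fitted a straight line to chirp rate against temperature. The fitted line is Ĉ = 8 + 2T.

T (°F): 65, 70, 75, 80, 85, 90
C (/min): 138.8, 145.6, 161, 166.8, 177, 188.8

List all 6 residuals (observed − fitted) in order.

0.8, -2.4, 3, -1.2, -1, 0.8

T=65: Ĉ = 8 + 2·65 = 138; e = 138.8 − 138 = 0.8
T=70: Ĉ = 8 + 2·70 = 148; e = 145.6 − 148 = -2.4
T=75: Ĉ = 8 + 2·75 = 158; e = 161 − 158 = 3
T=80: Ĉ = 8 + 2·80 = 168; e = 166.8 − 168 = -1.2
T=85: Ĉ = 8 + 2·85 = 178; e = 177 − 178 = -1
T=90: Ĉ = 8 + 2·90 = 188; e = 188.8 − 188 = 0.8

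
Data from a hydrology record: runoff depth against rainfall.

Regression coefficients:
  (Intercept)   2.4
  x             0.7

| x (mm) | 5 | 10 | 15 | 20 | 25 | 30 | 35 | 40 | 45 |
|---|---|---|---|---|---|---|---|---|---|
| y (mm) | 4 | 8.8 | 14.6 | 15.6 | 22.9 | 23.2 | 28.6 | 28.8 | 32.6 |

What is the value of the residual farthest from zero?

x=5: ŷ = 2.4 + 0.7·5 = 5.9; r = 4 − 5.9 = -1.9
x=10: ŷ = 2.4 + 0.7·10 = 9.4; r = 8.8 − 9.4 = -0.6
x=15: ŷ = 2.4 + 0.7·15 = 12.9; r = 14.6 − 12.9 = 1.7
x=20: ŷ = 2.4 + 0.7·20 = 16.4; r = 15.6 − 16.4 = -0.8
x=25: ŷ = 2.4 + 0.7·25 = 19.9; r = 22.9 − 19.9 = 3
x=30: ŷ = 2.4 + 0.7·30 = 23.4; r = 23.2 − 23.4 = -0.2
x=35: ŷ = 2.4 + 0.7·35 = 26.9; r = 28.6 − 26.9 = 1.7
x=40: ŷ = 2.4 + 0.7·40 = 30.4; r = 28.8 − 30.4 = -1.6
x=45: ŷ = 2.4 + 0.7·45 = 33.9; r = 32.6 − 33.9 = -1.3
Largest |r| is 3 at x = 25, residual 3.

r = 3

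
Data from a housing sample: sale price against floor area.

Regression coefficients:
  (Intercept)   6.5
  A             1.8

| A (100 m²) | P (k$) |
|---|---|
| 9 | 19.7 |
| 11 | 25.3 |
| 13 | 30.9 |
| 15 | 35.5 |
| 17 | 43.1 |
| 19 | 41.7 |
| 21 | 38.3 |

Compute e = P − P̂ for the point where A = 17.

P̂ = 6.5 + 1.8·17 = 37.1
e = 43.1 − 37.1 = 6

e = 6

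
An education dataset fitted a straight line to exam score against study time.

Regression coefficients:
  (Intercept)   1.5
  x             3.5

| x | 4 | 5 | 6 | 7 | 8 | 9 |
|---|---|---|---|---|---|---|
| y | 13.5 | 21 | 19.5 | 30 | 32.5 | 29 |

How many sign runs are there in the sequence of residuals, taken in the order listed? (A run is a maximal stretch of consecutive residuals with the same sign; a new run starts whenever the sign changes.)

5 runs

x=4: ŷ = 1.5 + 3.5·4 = 15.5; r = 13.5 − 15.5 = -2
x=5: ŷ = 1.5 + 3.5·5 = 19; r = 21 − 19 = 2
x=6: ŷ = 1.5 + 3.5·6 = 22.5; r = 19.5 − 22.5 = -3
x=7: ŷ = 1.5 + 3.5·7 = 26; r = 30 − 26 = 4
x=8: ŷ = 1.5 + 3.5·8 = 29.5; r = 32.5 − 29.5 = 3
x=9: ŷ = 1.5 + 3.5·9 = 33; r = 29 − 33 = -4
Signs: − + − + + −
Runs: −×1, +×1, −×1, +×2, −×1 → 5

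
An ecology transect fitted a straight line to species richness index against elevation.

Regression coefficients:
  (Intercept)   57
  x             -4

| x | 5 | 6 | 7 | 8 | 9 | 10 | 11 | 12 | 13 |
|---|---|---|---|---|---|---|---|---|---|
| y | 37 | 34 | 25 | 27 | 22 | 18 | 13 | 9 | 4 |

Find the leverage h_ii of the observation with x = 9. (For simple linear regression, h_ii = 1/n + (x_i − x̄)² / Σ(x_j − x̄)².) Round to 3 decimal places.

x̄ = (5 + 6 + 7 + 8 + 9 + 10 + 11 + 12 + 13)/9 = 9
Σ(x − x̄)² = 16 + 9 + 4 + 1 + 0 + 1 + 4 + 9 + 16 = 60
h = 1/9 + (0)²/60 = 0.111111 + 0 = 0.111

h = 0.111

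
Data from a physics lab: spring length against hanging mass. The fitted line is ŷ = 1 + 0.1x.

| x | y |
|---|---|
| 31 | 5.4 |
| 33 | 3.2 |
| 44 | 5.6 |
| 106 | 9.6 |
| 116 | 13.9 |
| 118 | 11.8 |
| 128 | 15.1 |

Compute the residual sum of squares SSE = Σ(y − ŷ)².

SSE = 11.32

x=31: ŷ = 1 + 0.1·31 = 4.1; r = 5.4 − 4.1 = 1.3
x=33: ŷ = 1 + 0.1·33 = 4.3; r = 3.2 − 4.3 = -1.1
x=44: ŷ = 1 + 0.1·44 = 5.4; r = 5.6 − 5.4 = 0.2
x=106: ŷ = 1 + 0.1·106 = 11.6; r = 9.6 − 11.6 = -2
x=116: ŷ = 1 + 0.1·116 = 12.6; r = 13.9 − 12.6 = 1.3
x=118: ŷ = 1 + 0.1·118 = 12.8; r = 11.8 − 12.8 = -1
x=128: ŷ = 1 + 0.1·128 = 13.8; r = 15.1 − 13.8 = 1.3
SSE = 1.69 + 1.21 + 0.04 + 4 + 1.69 + 1 + 1.69 = 11.32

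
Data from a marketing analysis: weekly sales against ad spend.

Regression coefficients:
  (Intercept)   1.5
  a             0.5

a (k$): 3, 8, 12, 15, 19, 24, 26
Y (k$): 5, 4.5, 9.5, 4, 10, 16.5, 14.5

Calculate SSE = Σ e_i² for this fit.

a=3: Ŷ = 1.5 + 0.5·3 = 3; e = 5 − 3 = 2
a=8: Ŷ = 1.5 + 0.5·8 = 5.5; e = 4.5 − 5.5 = -1
a=12: Ŷ = 1.5 + 0.5·12 = 7.5; e = 9.5 − 7.5 = 2
a=15: Ŷ = 1.5 + 0.5·15 = 9; e = 4 − 9 = -5
a=19: Ŷ = 1.5 + 0.5·19 = 11; e = 10 − 11 = -1
a=24: Ŷ = 1.5 + 0.5·24 = 13.5; e = 16.5 − 13.5 = 3
a=26: Ŷ = 1.5 + 0.5·26 = 14.5; e = 14.5 − 14.5 = 0
SSE = 4 + 1 + 4 + 25 + 1 + 9 + 0 = 44

SSE = 44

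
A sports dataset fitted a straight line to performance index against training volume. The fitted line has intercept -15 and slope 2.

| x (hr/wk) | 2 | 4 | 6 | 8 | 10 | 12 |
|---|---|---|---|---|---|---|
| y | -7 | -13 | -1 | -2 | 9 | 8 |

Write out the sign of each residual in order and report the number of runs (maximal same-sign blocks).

x=2: ŷ = -15 + 2·2 = -11; r = -7 − (-11) = 4
x=4: ŷ = -15 + 2·4 = -7; r = -13 − (-7) = -6
x=6: ŷ = -15 + 2·6 = -3; r = -1 − (-3) = 2
x=8: ŷ = -15 + 2·8 = 1; r = -2 − 1 = -3
x=10: ŷ = -15 + 2·10 = 5; r = 9 − 5 = 4
x=12: ŷ = -15 + 2·12 = 9; r = 8 − 9 = -1
Signs: + − + − + −
Runs: +×1, −×1, +×1, −×1, +×1, −×1 → 6

6 runs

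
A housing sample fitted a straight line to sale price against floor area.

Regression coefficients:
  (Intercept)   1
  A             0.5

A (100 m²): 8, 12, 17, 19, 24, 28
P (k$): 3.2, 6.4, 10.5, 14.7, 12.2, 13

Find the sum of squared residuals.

A=8: ŷ = 1 + 0.5·8 = 5; r = 3.2 − 5 = -1.8
A=12: ŷ = 1 + 0.5·12 = 7; r = 6.4 − 7 = -0.6
A=17: ŷ = 1 + 0.5·17 = 9.5; r = 10.5 − 9.5 = 1
A=19: ŷ = 1 + 0.5·19 = 10.5; r = 14.7 − 10.5 = 4.2
A=24: ŷ = 1 + 0.5·24 = 13; r = 12.2 − 13 = -0.8
A=28: ŷ = 1 + 0.5·28 = 15; r = 13 − 15 = -2
SSE = 3.24 + 0.36 + 1 + 17.64 + 0.64 + 4 = 26.88

SSE = 26.88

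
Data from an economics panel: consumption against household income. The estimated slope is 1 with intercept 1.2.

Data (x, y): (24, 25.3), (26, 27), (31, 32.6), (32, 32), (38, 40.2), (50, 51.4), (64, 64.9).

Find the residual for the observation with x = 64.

ŷ = 1.2 + 64 = 65.2
e = 64.9 − 65.2 = -0.3

e = -0.3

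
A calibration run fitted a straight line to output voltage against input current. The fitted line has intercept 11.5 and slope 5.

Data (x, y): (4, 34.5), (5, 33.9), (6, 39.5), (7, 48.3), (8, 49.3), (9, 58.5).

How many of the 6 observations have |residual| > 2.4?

2

x=4: ŷ = 11.5 + 5·4 = 31.5; e = 34.5 − 31.5 = 3
x=5: ŷ = 11.5 + 5·5 = 36.5; e = 33.9 − 36.5 = -2.6
x=6: ŷ = 11.5 + 5·6 = 41.5; e = 39.5 − 41.5 = -2
x=7: ŷ = 11.5 + 5·7 = 46.5; e = 48.3 − 46.5 = 1.8
x=8: ŷ = 11.5 + 5·8 = 51.5; e = 49.3 − 51.5 = -2.2
x=9: ŷ = 11.5 + 5·9 = 56.5; e = 58.5 − 56.5 = 2
|e| > 2.4: x=4 (|e|=3), x=5 (|e|=2.6) → 2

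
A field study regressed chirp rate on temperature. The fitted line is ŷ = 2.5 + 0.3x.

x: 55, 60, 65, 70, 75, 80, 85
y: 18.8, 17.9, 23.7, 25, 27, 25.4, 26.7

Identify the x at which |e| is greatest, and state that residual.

x=55: ŷ = 2.5 + 0.3·55 = 19; e = 18.8 − 19 = -0.2
x=60: ŷ = 2.5 + 0.3·60 = 20.5; e = 17.9 − 20.5 = -2.6
x=65: ŷ = 2.5 + 0.3·65 = 22; e = 23.7 − 22 = 1.7
x=70: ŷ = 2.5 + 0.3·70 = 23.5; e = 25 − 23.5 = 1.5
x=75: ŷ = 2.5 + 0.3·75 = 25; e = 27 − 25 = 2
x=80: ŷ = 2.5 + 0.3·80 = 26.5; e = 25.4 − 26.5 = -1.1
x=85: ŷ = 2.5 + 0.3·85 = 28; e = 26.7 − 28 = -1.3
Largest |e| is 2.6 at x = 60, residual -2.6.

x = 60, e = -2.6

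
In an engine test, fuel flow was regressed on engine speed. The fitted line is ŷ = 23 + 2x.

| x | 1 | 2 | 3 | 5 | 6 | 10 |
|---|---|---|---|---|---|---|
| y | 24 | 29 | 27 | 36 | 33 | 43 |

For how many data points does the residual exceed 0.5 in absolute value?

5

x=1: ŷ = 23 + 2·1 = 25; e = 24 − 25 = -1
x=2: ŷ = 23 + 2·2 = 27; e = 29 − 27 = 2
x=3: ŷ = 23 + 2·3 = 29; e = 27 − 29 = -2
x=5: ŷ = 23 + 2·5 = 33; e = 36 − 33 = 3
x=6: ŷ = 23 + 2·6 = 35; e = 33 − 35 = -2
x=10: ŷ = 23 + 2·10 = 43; e = 43 − 43 = 0
|e| > 0.5: x=1 (|e|=1), x=2 (|e|=2), x=3 (|e|=2), x=5 (|e|=3), x=6 (|e|=2) → 5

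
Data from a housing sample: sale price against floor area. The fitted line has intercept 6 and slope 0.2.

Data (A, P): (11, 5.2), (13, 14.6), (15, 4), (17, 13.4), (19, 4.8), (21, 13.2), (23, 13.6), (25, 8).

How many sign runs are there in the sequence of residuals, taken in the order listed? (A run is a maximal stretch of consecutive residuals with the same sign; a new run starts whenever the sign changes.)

A=11: P̂ = 6 + 0.2·11 = 8.2; e = 5.2 − 8.2 = -3
A=13: P̂ = 6 + 0.2·13 = 8.6; e = 14.6 − 8.6 = 6
A=15: P̂ = 6 + 0.2·15 = 9; e = 4 − 9 = -5
A=17: P̂ = 6 + 0.2·17 = 9.4; e = 13.4 − 9.4 = 4
A=19: P̂ = 6 + 0.2·19 = 9.8; e = 4.8 − 9.8 = -5
A=21: P̂ = 6 + 0.2·21 = 10.2; e = 13.2 − 10.2 = 3
A=23: P̂ = 6 + 0.2·23 = 10.6; e = 13.6 − 10.6 = 3
A=25: P̂ = 6 + 0.2·25 = 11; e = 8 − 11 = -3
Signs: − + − + − + + −
Runs: −×1, +×1, −×1, +×1, −×1, +×2, −×1 → 7

7 runs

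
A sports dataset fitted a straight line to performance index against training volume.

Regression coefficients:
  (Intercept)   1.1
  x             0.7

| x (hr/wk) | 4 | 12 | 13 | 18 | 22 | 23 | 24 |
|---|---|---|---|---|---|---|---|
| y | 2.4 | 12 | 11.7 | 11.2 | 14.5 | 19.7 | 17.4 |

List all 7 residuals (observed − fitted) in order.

x=4: ŷ = 1.1 + 0.7·4 = 3.9; e = 2.4 − 3.9 = -1.5
x=12: ŷ = 1.1 + 0.7·12 = 9.5; e = 12 − 9.5 = 2.5
x=13: ŷ = 1.1 + 0.7·13 = 10.2; e = 11.7 − 10.2 = 1.5
x=18: ŷ = 1.1 + 0.7·18 = 13.7; e = 11.2 − 13.7 = -2.5
x=22: ŷ = 1.1 + 0.7·22 = 16.5; e = 14.5 − 16.5 = -2
x=23: ŷ = 1.1 + 0.7·23 = 17.2; e = 19.7 − 17.2 = 2.5
x=24: ŷ = 1.1 + 0.7·24 = 17.9; e = 17.4 − 17.9 = -0.5

-1.5, 2.5, 1.5, -2.5, -2, 2.5, -0.5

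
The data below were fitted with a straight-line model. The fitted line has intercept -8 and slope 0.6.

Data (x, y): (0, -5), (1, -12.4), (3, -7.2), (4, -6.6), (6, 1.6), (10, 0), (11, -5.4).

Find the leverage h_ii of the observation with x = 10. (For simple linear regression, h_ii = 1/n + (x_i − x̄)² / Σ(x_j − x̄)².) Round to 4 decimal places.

h = 0.3743

x̄ = (0 + 1 + 3 + 4 + 6 + 10 + 11)/7 = 5
Σ(x − x̄)² = 25 + 16 + 4 + 1 + 1 + 25 + 36 = 108
h = 1/7 + (5)²/108 = 0.142857 + 0.231481 = 0.3743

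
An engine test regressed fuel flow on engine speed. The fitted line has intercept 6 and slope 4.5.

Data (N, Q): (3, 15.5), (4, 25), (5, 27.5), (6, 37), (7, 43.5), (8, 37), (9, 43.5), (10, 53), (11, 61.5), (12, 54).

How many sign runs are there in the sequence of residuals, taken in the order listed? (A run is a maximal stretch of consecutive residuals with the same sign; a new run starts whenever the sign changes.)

7 runs

N=3: ŷ = 6 + 4.5·3 = 19.5; r = 15.5 − 19.5 = -4
N=4: ŷ = 6 + 4.5·4 = 24; r = 25 − 24 = 1
N=5: ŷ = 6 + 4.5·5 = 28.5; r = 27.5 − 28.5 = -1
N=6: ŷ = 6 + 4.5·6 = 33; r = 37 − 33 = 4
N=7: ŷ = 6 + 4.5·7 = 37.5; r = 43.5 − 37.5 = 6
N=8: ŷ = 6 + 4.5·8 = 42; r = 37 − 42 = -5
N=9: ŷ = 6 + 4.5·9 = 46.5; r = 43.5 − 46.5 = -3
N=10: ŷ = 6 + 4.5·10 = 51; r = 53 − 51 = 2
N=11: ŷ = 6 + 4.5·11 = 55.5; r = 61.5 − 55.5 = 6
N=12: ŷ = 6 + 4.5·12 = 60; r = 54 − 60 = -6
Signs: − + − + + − − + + −
Runs: −×1, +×1, −×1, +×2, −×2, +×2, −×1 → 7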